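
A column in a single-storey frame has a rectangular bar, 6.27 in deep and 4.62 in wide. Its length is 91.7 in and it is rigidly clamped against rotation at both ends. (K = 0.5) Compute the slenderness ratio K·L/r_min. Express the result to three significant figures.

For a rectangle r_min = b/√12 = 4.62/√12 = 1.334 in
L_e = K·L = 0.5 × 91.7 = 45.85 in
λ = L_e / r_min = 45.850 / 1.334 = 34.4

λ ≈ 34.4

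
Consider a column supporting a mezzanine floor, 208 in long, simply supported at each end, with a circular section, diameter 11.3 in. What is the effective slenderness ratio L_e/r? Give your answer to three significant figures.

λ ≈ 73.6

I = πd⁴/64 = π×11.3⁴/64 = 800.4 in⁴
A = 100.3 in²;  r_min = √(I/A) = √(800.4/100.3) = 2.825 in
L_e = K·L = 1 × 208 = 208.0 in
λ = L_e / r_min = 208.00 / 2.825 = 73.6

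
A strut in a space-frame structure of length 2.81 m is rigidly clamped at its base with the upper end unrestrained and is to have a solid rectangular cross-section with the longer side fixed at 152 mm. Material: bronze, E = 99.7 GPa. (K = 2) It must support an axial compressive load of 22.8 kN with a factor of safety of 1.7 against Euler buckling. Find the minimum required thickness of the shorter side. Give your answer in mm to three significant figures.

b ≈ 46.1 mm

Required P_cr = n·P = 1.7 × 22.8 = 38.76 kN
L_e = K·L = 2 × 2.81 = 5.620 m
Required I = P_cr·L_e²/(π²E) = 3.876×10^4 × 5.620² / (π² × 9.97×10^10) = 1.244×10^-6 m⁴
I_req = 1.244×10^6 mm⁴
Rectangle, weak axis: I_min = h·b³/12 with h = 152 mm fixed  ⇒  b = (12I/h)^(1/3) = 46.1 mm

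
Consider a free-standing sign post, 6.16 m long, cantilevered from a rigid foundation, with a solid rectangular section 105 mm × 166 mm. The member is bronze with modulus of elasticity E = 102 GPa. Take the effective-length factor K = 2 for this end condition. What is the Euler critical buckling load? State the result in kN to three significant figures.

P_cr ≈ 106 kN

Buckling occurs about the weak axis: I_min = h·b³/12 with b = 105 mm (the shorter side).
I_min = 166×105³/12 = 1.601×10^7 mm⁴
I = 1.601×10^7 mm⁴ = 1.601×10^-5 m⁴
Effective length L_e = K·L = 2 × 6.16 = 12.32 m
P_cr = π²EI / L_e² = π² × 102×10⁹ × 1.601×10^-5 / 12.32² = 1.062×10^5 N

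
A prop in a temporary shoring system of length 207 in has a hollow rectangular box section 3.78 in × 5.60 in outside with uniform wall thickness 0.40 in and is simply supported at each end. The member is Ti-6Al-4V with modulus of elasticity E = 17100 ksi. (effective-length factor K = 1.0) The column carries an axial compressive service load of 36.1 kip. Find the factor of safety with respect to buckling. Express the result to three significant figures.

Inner dimensions: h_i = 5.60 − 2×0.40 = 4.800 in, b_i = 3.78 − 2×0.40 = 2.980 in
Weak-axis I_min = (h_o·b_o³ − h_i·b_i³)/12 with b_o = 3.78, b_i = 2.980 in (shorter outer/inner sides).
I_min = (5.60×3.78³ − 4.800×2.980³)/12 = 14.62 in⁴
Effective length L_e = K·L = 1 × 207 = 207.0 in
P_cr = π²EI / L_e² = π² × 17100×10³ × 14.62 / 207.0² = 5.758×10^4 lb
Factor of safety n = P_cr / P = 57.581 / 36.1 = 1.60

n ≈ 1.60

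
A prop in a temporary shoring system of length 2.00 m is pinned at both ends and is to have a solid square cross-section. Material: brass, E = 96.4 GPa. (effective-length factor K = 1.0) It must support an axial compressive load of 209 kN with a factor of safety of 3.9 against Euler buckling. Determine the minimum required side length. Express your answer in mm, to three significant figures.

Required P_cr = n·P = 3.9 × 209 = 815.1 kN
L_e = K·L = 1 × 2.00 = 2.000 m
Required I = P_cr·L_e²/(π²E) = 8.151×10^5 × 2.000² / (π² × 9.64×10^10) = 3.427×10^-6 m⁴
I_req = 3.427×10^6 mm⁴
Solid square: I = a⁴/12  ⇒  a = (12I)^(1/4) = (12×3.427×10^6)^(1/4) = 80.1 mm

a ≈ 80.1 mm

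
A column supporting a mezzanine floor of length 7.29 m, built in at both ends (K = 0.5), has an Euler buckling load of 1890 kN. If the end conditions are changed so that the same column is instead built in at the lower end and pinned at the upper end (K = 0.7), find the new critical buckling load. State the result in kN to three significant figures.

P_cr ≈ 964 kN

P_cr ∝ 1/K², so P_cr,new = P_cr,old × (K_old/K_new)² = 1890 × (0.5/0.7)²
= 1890 × 0.5102 = 964 kN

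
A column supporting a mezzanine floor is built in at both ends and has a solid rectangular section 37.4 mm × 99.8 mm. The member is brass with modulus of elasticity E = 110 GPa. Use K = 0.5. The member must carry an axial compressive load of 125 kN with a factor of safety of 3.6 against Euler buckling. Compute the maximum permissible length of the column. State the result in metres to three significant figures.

Buckling occurs about the weak axis: I_min = h·b³/12 with b = 37.4 mm (the shorter side).
I_min = 99.8×37.4³/12 = 4.351×10^5 mm⁴
I = 4.351×10^-7 m⁴
Required critical load P_cr = n·P = 3.6 × 125 = 450.0 kN = 4.500×10^5 N
From P_cr = π²EI/(K·L)²:  L = (1/K)·√(π²EI/P_cr) = (1/0.5)·√(π²×1.10×10^11×4.351×10^-7/4.500×10^5)
L = 2.05 m

L_max ≈ 2.05 m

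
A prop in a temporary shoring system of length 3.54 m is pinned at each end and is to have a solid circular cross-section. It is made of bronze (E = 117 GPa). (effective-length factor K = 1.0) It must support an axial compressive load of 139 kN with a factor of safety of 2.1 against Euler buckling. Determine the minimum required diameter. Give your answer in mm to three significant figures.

Required P_cr = n·P = 2.1 × 139 = 291.9 kN
L_e = K·L = 1 × 3.54 = 3.540 m
Required I = P_cr·L_e²/(π²E) = 2.919×10^5 × 3.540² / (π² × 1.17×10^11) = 3.168×10^-6 m⁴
I_req = 3.168×10^6 mm⁴
Solid circle: I = πd⁴/64  ⇒  d = (64I/π)^(1/4) = (64×3.168×10^6/π)^(1/4) = 89.6 mm

d ≈ 89.6 mm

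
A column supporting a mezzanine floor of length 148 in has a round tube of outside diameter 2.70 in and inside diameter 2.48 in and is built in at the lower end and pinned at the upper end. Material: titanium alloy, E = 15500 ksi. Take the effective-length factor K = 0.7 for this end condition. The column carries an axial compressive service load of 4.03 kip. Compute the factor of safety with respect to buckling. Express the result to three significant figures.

n ≈ 2.66

d_o = 2.70 in, d_i = 2.48 in
I = π(d_o⁴ − d_i⁴)/64 = π(2.70⁴ − 2.480⁴)/64 = 0.7519 in⁴
Effective length L_e = K·L = 0.7 × 148 = 103.6 in
P_cr = π²EI / L_e² = π² × 15500×10³ × 0.7519 / 103.6² = 1.072×10^4 lb
Factor of safety n = P_cr / P = 10.716 / 4.03 = 2.66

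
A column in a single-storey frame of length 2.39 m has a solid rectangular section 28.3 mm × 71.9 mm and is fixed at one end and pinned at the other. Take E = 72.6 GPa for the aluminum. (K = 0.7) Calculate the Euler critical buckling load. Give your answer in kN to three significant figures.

Buckling occurs about the weak axis: I_min = h·b³/12 with b = 28.3 mm (the shorter side).
I_min = 71.9×28.3³/12 = 1.358×10^5 mm⁴
I = 1.358×10^5 mm⁴ = 1.358×10^-7 m⁴
Effective length L_e = K·L = 0.7 × 2.39 = 1.673 m
P_cr = π²EI / L_e² = π² × 72.6×10⁹ × 1.358×10^-7 / 1.673² = 3.477×10^4 N

P_cr ≈ 34.8 kN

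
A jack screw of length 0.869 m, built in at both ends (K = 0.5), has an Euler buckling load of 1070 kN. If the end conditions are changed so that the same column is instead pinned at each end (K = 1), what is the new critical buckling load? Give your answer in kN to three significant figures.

P_cr ≈ 268 kN

P_cr ∝ 1/K², so P_cr,new = P_cr,old × (K_old/K_new)² = 1070 × (0.5/1)²
= 1070 × 0.2500 = 268 kN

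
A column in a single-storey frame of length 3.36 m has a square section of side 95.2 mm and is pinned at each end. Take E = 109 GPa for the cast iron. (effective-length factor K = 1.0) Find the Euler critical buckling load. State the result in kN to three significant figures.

I = a⁴/12 = 95.2⁴/12 = 6.845×10^6 mm⁴
I = 6.845×10^6 mm⁴ = 6.845×10^-6 m⁴
Effective length L_e = K·L = 1 × 3.36 = 3.360 m
P_cr = π²EI / L_e² = π² × 109×10⁹ × 6.845×10^-6 / 3.360² = 6.523×10^5 N

P_cr ≈ 652 kN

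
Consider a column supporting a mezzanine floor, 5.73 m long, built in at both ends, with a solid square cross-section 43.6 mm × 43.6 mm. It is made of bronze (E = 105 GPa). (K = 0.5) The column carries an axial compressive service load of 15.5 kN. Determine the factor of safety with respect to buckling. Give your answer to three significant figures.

n ≈ 2.45

I = a⁴/12 = 43.6⁴/12 = 3.011×10^5 mm⁴
I = 3.011×10^5 mm⁴ = 3.011×10^-7 m⁴
Effective length L_e = K·L = 0.5 × 5.73 = 2.865 m
P_cr = π²EI / L_e² = π² × 105×10⁹ × 3.011×10^-7 / 2.865² = 3.802×10^4 N
Factor of safety n = P_cr / P = 38.019 / 15.5 = 2.45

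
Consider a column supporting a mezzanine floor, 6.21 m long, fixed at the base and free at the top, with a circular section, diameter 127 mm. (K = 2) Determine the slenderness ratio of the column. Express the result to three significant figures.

For a solid circle r = d/4 = 127/4 = 31.75 mm
L_e = K·L = 2 × 6.21 m = 12.42 m = 12420 mm
λ = L_e / r_min = 12420 / 31.75 = 391

λ ≈ 391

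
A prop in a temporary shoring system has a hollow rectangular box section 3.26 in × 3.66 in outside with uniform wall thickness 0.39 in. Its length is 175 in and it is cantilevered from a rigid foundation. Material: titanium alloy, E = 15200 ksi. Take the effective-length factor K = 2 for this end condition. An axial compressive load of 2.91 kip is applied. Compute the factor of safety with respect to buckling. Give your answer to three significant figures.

Inner dimensions: h_i = 3.66 − 2×0.39 = 2.880 in, b_i = 3.26 − 2×0.39 = 2.480 in
Weak-axis I_min = (h_o·b_o³ − h_i·b_i³)/12 with b_o = 3.26, b_i = 2.480 in (shorter outer/inner sides).
I_min = (3.66×3.26³ − 2.880×2.480³)/12 = 6.906 in⁴
Effective length L_e = K·L = 2 × 175 = 350.0 in
P_cr = π²EI / L_e² = π² × 15200×10³ × 6.906 / 350.0² = 8.458×10^3 lb
Factor of safety n = P_cr / P = 8.4577 / 2.91 = 2.91

n ≈ 2.91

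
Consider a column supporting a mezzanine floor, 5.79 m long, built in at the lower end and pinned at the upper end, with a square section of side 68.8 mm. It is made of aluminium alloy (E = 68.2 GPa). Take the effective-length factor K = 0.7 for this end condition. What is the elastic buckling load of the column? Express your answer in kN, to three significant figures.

P_cr ≈ 76.5 kN

I = a⁴/12 = 68.8⁴/12 = 1.867×10^6 mm⁴
I = 1.867×10^6 mm⁴ = 1.867×10^-6 m⁴
Effective length L_e = K·L = 0.7 × 5.79 = 4.053 m
P_cr = π²EI / L_e² = π² × 68.2×10⁹ × 1.867×10^-6 / 4.053² = 7.651×10^4 N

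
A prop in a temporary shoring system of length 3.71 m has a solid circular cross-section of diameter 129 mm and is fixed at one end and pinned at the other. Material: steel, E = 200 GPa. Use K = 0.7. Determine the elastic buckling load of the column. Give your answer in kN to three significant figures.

I = πd⁴/64 = π×129⁴/64 = 1.359×10^7 mm⁴
I = 1.359×10^7 mm⁴ = 1.359×10^-5 m⁴
Effective length L_e = K·L = 0.7 × 3.71 = 2.597 m
P_cr = π²EI / L_e² = π² × 200×10⁹ × 1.359×10^-5 / 2.597² = 3.978×10^6 N

P_cr ≈ 3980 kN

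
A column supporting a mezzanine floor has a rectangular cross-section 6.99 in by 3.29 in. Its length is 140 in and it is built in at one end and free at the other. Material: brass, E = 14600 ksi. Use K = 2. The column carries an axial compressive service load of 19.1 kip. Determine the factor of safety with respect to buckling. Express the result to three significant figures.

n ≈ 2.00

Buckling occurs about the weak axis: I_min = h·b³/12 with b = 3.29 in (the shorter side).
I_min = 6.99×3.29³/12 = 20.74 in⁴
Effective length L_e = K·L = 2 × 140 = 280.0 in
P_cr = π²EI / L_e² = π² × 14600×10³ × 20.74 / 280.0² = 3.813×10^4 lb
Factor of safety n = P_cr / P = 38.126 / 19.1 = 2.00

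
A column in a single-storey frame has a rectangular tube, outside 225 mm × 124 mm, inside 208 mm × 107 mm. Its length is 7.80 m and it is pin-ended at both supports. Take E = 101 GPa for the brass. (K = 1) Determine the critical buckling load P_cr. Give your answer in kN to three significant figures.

Weak-axis I_min = (h_o·b_o³ − h_i·b_i³)/12 with b_o = 124, b_i = 107.0 mm (shorter outer/inner sides).
I_min = (225×124³ − 208.0×107.0³)/12 = 1.452×10^7 mm⁴
I = 1.452×10^7 mm⁴ = 1.452×10^-5 m⁴
Effective length L_e = K·L = 1 × 7.80 = 7.800 m
P_cr = π²EI / L_e² = π² × 101×10⁹ × 1.452×10^-5 / 7.800² = 2.378×10^5 N

P_cr ≈ 238 kN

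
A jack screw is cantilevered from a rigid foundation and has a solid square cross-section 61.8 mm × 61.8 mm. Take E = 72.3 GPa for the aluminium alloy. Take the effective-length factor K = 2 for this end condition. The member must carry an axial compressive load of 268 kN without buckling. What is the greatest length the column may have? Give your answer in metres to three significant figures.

I = a⁴/12 = 61.8⁴/12 = 1.216×10^6 mm⁴
I = 1.216×10^-6 m⁴
At the buckling limit P_cr = P = 2.680×10^5 N
From P_cr = π²EI/(K·L)²:  L = (1/K)·√(π²EI/P_cr) = (1/2)·√(π²×7.23×10^10×1.216×10^-6/2.680×10^5)
L = 0.900 m

L_max ≈ 0.900 m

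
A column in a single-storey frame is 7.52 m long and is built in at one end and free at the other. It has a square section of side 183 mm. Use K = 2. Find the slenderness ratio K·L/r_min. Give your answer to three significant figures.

λ ≈ 285

For a square r = a/√12 = 183/√12 = 52.83 mm
L_e = K·L = 2 × 7.52 m = 15.04 m = 15040 mm
λ = L_e / r_min = 15040 / 52.83 = 285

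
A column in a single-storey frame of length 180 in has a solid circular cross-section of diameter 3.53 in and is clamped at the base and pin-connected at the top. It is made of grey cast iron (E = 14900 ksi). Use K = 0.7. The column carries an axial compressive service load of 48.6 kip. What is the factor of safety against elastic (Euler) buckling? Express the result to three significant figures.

I = πd⁴/64 = π×3.53⁴/64 = 7.622 in⁴
Effective length L_e = K·L = 0.7 × 180 = 126.0 in
P_cr = π²EI / L_e² = π² × 14900×10³ × 7.622 / 126.0² = 7.060×10^4 lb
Factor of safety n = P_cr / P = 70.601 / 48.6 = 1.45

n ≈ 1.45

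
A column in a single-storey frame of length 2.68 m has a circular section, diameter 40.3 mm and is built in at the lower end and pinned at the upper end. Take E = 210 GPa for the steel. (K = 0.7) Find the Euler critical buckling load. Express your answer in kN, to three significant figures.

P_cr ≈ 76.3 kN

I = πd⁴/64 = π×40.3⁴/64 = 1.295×10^5 mm⁴
I = 1.295×10^5 mm⁴ = 1.295×10^-7 m⁴
Effective length L_e = K·L = 0.7 × 2.68 = 1.876 m
P_cr = π²EI / L_e² = π² × 210×10⁹ × 1.295×10^-7 / 1.876² = 7.625×10^4 N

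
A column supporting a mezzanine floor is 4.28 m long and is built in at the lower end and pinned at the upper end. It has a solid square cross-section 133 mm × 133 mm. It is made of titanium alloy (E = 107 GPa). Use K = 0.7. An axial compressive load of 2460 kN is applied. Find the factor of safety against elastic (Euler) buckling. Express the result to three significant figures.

n ≈ 1.25

I = a⁴/12 = 133⁴/12 = 2.608×10^7 mm⁴
I = 2.608×10^7 mm⁴ = 2.608×10^-5 m⁴
Effective length L_e = K·L = 0.7 × 4.28 = 2.996 m
P_cr = π²EI / L_e² = π² × 107×10⁹ × 2.608×10^-5 / 2.996² = 3.068×10^6 N
Factor of safety n = P_cr / P = 3067.8 / 2460 = 1.25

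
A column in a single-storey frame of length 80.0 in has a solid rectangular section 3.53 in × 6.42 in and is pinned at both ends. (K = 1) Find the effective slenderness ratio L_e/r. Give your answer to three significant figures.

Buckling occurs about the weak axis: I_min = h·b³/12 with b = 3.53 in (the shorter side).
I_min = 6.42×3.53³/12 = 23.53 in⁴
A = 22.66 in²;  r_min = √(I/A) = √(23.53/22.66) = 1.019 in
L_e = K·L = 1 × 80.0 = 80.00 in
λ = L_e / r_min = 80.000 / 1.019 = 78.5

λ ≈ 78.5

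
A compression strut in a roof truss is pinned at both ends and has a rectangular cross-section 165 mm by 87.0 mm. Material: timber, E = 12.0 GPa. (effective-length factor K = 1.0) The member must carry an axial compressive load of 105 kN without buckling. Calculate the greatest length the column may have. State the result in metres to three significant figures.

L_max ≈ 3.20 m

Buckling occurs about the weak axis: I_min = h·b³/12 with b = 87.0 mm (the shorter side).
I_min = 165×87.0³/12 = 9.054×10^6 mm⁴
I = 9.054×10^-6 m⁴
At the buckling limit P_cr = P = 1.050×10^5 N
From P_cr = π²EI/(K·L)²:  L = (1/K)·√(π²EI/P_cr) = (1/1)·√(π²×1.20×10^10×9.054×10^-6/1.050×10^5)
L = 3.20 m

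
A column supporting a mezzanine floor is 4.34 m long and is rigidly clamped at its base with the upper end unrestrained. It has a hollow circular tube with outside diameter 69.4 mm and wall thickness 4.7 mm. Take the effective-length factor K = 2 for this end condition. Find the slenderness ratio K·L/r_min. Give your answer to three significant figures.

λ ≈ 378

Inner diameter d_i = 69.4 − 2×4.7 = 60.00 mm
I = π(d_o⁴ − d_i⁴)/64 = π(69.4⁴ − 60.00⁴)/64 = 5.025×10^5 mm⁴
A = 955.3 mm²;  r_min = √(I/A) = √(5.025×10^5/955.3) = 22.94 mm
L_e = K·L = 2 × 4.34 m = 8.680 m = 8680.0 mm
λ = L_e / r_min = 8680.0 / 22.94 = 378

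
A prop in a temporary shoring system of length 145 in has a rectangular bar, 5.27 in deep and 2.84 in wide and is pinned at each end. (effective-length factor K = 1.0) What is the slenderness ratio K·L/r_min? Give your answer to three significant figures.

For a rectangle r_min = b/√12 = 2.84/√12 = 0.8198 in
L_e = K·L = 1 × 145 = 145.0 in
λ = L_e / r_min = 145.00 / 0.8198 = 177

λ ≈ 177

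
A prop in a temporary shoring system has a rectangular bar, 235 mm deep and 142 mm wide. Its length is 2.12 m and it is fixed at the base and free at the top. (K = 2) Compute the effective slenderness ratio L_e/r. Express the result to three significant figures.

For a rectangle r_min = b/√12 = 142/√12 = 40.99 mm
L_e = K·L = 2 × 2.12 m = 4.240 m = 4240.0 mm
λ = L_e / r_min = 4240.0 / 40.99 = 103

λ ≈ 103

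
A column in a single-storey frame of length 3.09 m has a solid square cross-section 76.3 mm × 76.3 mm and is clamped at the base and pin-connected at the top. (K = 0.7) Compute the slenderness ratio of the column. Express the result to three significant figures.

For a square r = a/√12 = 76.3/√12 = 22.03 mm
L_e = K·L = 0.7 × 3.09 m = 2.163 m = 2163.0 mm
λ = L_e / r_min = 2163.0 / 22.03 = 98.2

λ ≈ 98.2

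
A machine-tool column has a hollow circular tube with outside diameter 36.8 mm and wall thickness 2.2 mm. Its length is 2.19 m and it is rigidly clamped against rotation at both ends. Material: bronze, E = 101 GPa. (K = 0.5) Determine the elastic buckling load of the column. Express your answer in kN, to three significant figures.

P_cr ≈ 29.9 kN

Inner diameter d_i = 36.8 − 2×2.2 = 32.40 mm
I = π(d_o⁴ − d_i⁴)/64 = π(36.8⁴ − 32.40⁴)/64 = 3.593×10^4 mm⁴
I = 3.593×10^4 mm⁴ = 3.593×10^-8 m⁴
Effective length L_e = K·L = 0.5 × 2.19 = 1.095 m
P_cr = π²EI / L_e² = π² × 101×10⁹ × 3.593×10^-8 / 1.095² = 2.987×10^4 N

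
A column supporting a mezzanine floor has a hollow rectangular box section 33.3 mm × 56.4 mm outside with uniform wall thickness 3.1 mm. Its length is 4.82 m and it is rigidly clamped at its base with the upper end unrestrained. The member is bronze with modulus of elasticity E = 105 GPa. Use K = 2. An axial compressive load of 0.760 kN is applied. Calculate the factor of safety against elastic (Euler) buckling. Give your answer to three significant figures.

Inner dimensions: h_i = 56.4 − 2×3.1 = 50.20 mm, b_i = 33.3 − 2×3.1 = 27.10 mm
Weak-axis I_min = (h_o·b_o³ − h_i·b_i³)/12 with b_o = 33.3, b_i = 27.10 mm (shorter outer/inner sides).
I_min = (56.4×33.3³ − 50.20×27.10³)/12 = 9.029×10^4 mm⁴
I = 9.029×10^4 mm⁴ = 9.029×10^-8 m⁴
Effective length L_e = K·L = 2 × 4.82 = 9.640 m
P_cr = π²EI / L_e² = π² × 105×10⁹ × 9.029×10^-8 / 9.640² = 1.007×10^3 N
Factor of safety n = P_cr / P = 1.0069 / 0.760 = 1.32

n ≈ 1.32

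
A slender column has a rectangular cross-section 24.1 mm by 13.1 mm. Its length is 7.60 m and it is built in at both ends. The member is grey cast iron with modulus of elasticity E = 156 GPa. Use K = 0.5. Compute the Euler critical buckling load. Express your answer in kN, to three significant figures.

Buckling occurs about the weak axis: I_min = h·b³/12 with b = 13.1 mm (the shorter side).
I_min = 24.1×13.1³/12 = 4.515×10^3 mm⁴
I = 4.515×10^3 mm⁴ = 4.515×10^-9 m⁴
Effective length L_e = K·L = 0.5 × 7.60 = 3.800 m
P_cr = π²EI / L_e² = π² × 156×10⁹ × 4.515×10^-9 / 3.800² = 481.4 N

P_cr ≈ 0.481 kN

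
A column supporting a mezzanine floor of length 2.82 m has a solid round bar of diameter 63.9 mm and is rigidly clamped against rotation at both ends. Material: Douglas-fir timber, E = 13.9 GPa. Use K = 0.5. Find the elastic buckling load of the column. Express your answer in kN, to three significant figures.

P_cr ≈ 56.5 kN

I = πd⁴/64 = π×63.9⁴/64 = 8.184×10^5 mm⁴
I = 8.184×10^5 mm⁴ = 8.184×10^-7 m⁴
Effective length L_e = K·L = 0.5 × 2.82 = 1.410 m
P_cr = π²EI / L_e² = π² × 13.9×10⁹ × 8.184×10^-7 / 1.410² = 5.647×10^4 N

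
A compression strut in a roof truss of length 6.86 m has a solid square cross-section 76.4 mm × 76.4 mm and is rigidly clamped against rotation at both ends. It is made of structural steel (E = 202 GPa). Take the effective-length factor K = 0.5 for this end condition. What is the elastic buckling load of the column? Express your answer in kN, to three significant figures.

P_cr ≈ 481 kN

I = a⁴/12 = 76.4⁴/12 = 2.839×10^6 mm⁴
I = 2.839×10^6 mm⁴ = 2.839×10^-6 m⁴
Effective length L_e = K·L = 0.5 × 6.86 = 3.430 m
P_cr = π²EI / L_e² = π² × 202×10⁹ × 2.839×10^-6 / 3.430² = 4.811×10^5 N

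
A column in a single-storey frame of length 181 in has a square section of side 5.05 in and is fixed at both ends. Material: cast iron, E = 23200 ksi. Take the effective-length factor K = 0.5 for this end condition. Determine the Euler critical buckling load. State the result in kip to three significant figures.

I = a⁴/12 = 5.05⁴/12 = 54.20 in⁴
Effective length L_e = K·L = 0.5 × 181 = 90.50 in
P_cr = π²EI / L_e² = π² × 23200×10³ × 54.20 / 90.50² = 1.515×10^6 lb

P_cr ≈ 1520 kip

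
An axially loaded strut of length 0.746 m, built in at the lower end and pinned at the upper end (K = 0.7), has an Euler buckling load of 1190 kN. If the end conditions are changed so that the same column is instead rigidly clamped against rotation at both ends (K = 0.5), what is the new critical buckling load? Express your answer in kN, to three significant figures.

P_cr ≈ 2330 kN

P_cr ∝ 1/K², so P_cr,new = P_cr,old × (K_old/K_new)² = 1190 × (0.7/0.5)²
= 1190 × 1.960 = 2330 kN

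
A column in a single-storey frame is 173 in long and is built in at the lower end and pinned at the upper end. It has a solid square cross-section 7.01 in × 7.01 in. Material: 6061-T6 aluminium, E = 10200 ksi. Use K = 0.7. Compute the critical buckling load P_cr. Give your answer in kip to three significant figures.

P_cr ≈ 1380 kip

I = a⁴/12 = 7.01⁴/12 = 201.2 in⁴
Effective length L_e = K·L = 0.7 × 173 = 121.1 in
P_cr = π²EI / L_e² = π² × 10200×10³ × 201.2 / 121.1² = 1.381×10^6 lb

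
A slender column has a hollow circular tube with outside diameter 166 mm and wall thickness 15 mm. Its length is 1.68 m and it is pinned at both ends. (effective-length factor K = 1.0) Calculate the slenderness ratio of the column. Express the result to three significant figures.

λ ≈ 31.3

Inner diameter d_i = 166 − 2×15 = 136.0 mm
I = π(d_o⁴ − d_i⁴)/64 = π(166⁴ − 136.0⁴)/64 = 2.048×10^7 mm⁴
A = 7.116×10^3 mm²;  r_min = √(I/A) = √(2.048×10^7/7.116×10^3) = 53.65 mm
L_e = K·L = 1 × 1.68 m = 1.680 m = 1680.0 mm
λ = L_e / r_min = 1680.0 / 53.65 = 31.3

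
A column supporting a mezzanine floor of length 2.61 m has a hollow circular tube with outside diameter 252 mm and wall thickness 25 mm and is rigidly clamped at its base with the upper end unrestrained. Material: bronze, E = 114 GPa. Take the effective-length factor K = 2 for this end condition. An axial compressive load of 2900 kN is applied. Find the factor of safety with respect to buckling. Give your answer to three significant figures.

n ≈ 1.65

Inner diameter d_i = 252 − 2×25 = 202.0 mm
I = π(d_o⁴ − d_i⁴)/64 = π(252⁴ − 202.0⁴)/64 = 1.162×10^8 mm⁴
I = 1.162×10^8 mm⁴ = 1.162×10^-4 m⁴
Effective length L_e = K·L = 2 × 2.61 = 5.220 m
P_cr = π²EI / L_e² = π² × 114×10⁹ × 1.162×10^-4 / 5.220² = 4.799×10^6 N
Factor of safety n = P_cr / P = 4799.3 / 2900 = 1.65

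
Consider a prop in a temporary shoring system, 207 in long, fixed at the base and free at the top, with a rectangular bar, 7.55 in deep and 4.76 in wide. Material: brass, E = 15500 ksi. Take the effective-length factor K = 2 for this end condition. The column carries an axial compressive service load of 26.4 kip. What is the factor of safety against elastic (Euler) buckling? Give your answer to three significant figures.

n ≈ 2.29

Buckling occurs about the weak axis: I_min = h·b³/12 with b = 4.76 in (the shorter side).
I_min = 7.55×4.76³/12 = 67.86 in⁴
Effective length L_e = K·L = 2 × 207 = 414.0 in
P_cr = π²EI / L_e² = π² × 15500×10³ × 67.86 / 414.0² = 6.056×10^4 lb
Factor of safety n = P_cr / P = 60.564 / 26.4 = 2.29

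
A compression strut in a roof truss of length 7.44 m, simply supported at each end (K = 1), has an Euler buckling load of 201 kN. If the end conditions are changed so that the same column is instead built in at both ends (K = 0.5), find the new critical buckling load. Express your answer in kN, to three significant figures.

P_cr ∝ 1/K², so P_cr,new = P_cr,old × (K_old/K_new)² = 201 × (1/0.5)²
= 201 × 4.000 = 804 kN

P_cr ≈ 804 kN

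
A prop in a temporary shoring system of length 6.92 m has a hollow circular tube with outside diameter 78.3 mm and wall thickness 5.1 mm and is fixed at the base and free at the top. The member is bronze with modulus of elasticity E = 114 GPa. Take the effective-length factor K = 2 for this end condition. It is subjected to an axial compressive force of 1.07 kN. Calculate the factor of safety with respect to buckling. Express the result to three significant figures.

n ≈ 4.33

Inner diameter d_i = 78.3 − 2×5.1 = 68.10 mm
I = π(d_o⁴ − d_i⁴)/64 = π(78.3⁴ − 68.10⁴)/64 = 7.893×10^5 mm⁴
I = 7.893×10^5 mm⁴ = 7.893×10^-7 m⁴
Effective length L_e = K·L = 2 × 6.92 = 13.84 m
P_cr = π²EI / L_e² = π² × 114×10⁹ × 7.893×10^-7 / 13.84² = 4.637×10^3 N
Factor of safety n = P_cr / P = 4.6366 / 1.07 = 4.33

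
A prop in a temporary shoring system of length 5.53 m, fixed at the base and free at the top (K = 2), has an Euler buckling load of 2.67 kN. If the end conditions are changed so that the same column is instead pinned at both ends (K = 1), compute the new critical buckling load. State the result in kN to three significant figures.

P_cr ∝ 1/K², so P_cr,new = P_cr,old × (K_old/K_new)² = 2.67 × (2/1)²
= 2.67 × 4.000 = 10.7 kN

P_cr ≈ 10.7 kN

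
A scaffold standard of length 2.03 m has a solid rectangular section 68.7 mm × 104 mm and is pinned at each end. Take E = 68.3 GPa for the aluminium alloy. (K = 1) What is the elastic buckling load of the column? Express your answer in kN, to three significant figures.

Buckling occurs about the weak axis: I_min = h·b³/12 with b = 68.7 mm (the shorter side).
I_min = 104×68.7³/12 = 2.810×10^6 mm⁴
I = 2.810×10^6 mm⁴ = 2.810×10^-6 m⁴
Effective length L_e = K·L = 1 × 2.03 = 2.030 m
P_cr = π²EI / L_e² = π² × 68.3×10⁹ × 2.810×10^-6 / 2.030² = 4.597×10^5 N

P_cr ≈ 460 kN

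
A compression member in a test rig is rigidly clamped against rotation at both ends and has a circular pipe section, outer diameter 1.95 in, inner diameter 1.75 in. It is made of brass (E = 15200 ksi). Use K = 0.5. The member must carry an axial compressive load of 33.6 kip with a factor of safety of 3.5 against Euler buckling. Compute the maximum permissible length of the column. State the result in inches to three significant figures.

L_max ≈ 35.7 in

d_o = 1.95 in, d_i = 1.75 in
I = π(d_o⁴ − d_i⁴)/64 = π(1.95⁴ − 1.750⁴)/64 = 0.2494 in⁴
Required critical load P_cr = n·P = 3.5 × 33.6 = 117.6 kip = 1.176×10^5 lb
From P_cr = π²EI/(K·L)²:  L = (1/K)·√(π²EI/P_cr) = (1/0.5)·√(π²×1.52×10^7×0.2494/1.176×10^5)
L = 35.7 in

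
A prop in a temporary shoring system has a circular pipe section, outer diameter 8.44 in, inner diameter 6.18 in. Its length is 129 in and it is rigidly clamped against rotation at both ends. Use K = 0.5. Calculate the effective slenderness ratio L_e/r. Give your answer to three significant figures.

d_o = 8.44 in, d_i = 6.18 in
I = π(d_o⁴ − d_i⁴)/64 = π(8.44⁴ − 6.180⁴)/64 = 177.5 in⁴
A = 25.95 in²;  r_min = √(I/A) = √(177.5/25.95) = 2.615 in
L_e = K·L = 0.5 × 129 = 64.50 in
λ = L_e / r_min = 64.500 / 2.615 = 24.7

λ ≈ 24.7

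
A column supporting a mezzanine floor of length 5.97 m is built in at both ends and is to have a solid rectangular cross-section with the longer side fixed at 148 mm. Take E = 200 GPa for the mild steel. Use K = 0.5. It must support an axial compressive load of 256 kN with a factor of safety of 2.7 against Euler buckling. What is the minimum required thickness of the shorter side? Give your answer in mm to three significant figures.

Required P_cr = n·P = 2.7 × 256 = 691.2 kN
L_e = K·L = 0.5 × 5.97 = 2.985 m
Required I = P_cr·L_e²/(π²E) = 6.912×10^5 × 2.985² / (π² × 2.00×10^11) = 3.120×10^-6 m⁴
I_req = 3.120×10^6 mm⁴
Rectangle, weak axis: I_min = h·b³/12 with h = 148 mm fixed  ⇒  b = (12I/h)^(1/3) = 63.2 mm

b ≈ 63.2 mm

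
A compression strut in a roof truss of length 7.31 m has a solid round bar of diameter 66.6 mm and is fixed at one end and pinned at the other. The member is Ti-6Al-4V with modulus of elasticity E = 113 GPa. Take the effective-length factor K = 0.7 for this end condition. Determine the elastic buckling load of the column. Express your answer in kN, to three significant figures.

I = πd⁴/64 = π×66.6⁴/64 = 9.658×10^5 mm⁴
I = 9.658×10^5 mm⁴ = 9.658×10^-7 m⁴
Effective length L_e = K·L = 0.7 × 7.31 = 5.117 m
P_cr = π²EI / L_e² = π² × 113×10⁹ × 9.658×10^-7 / 5.117² = 4.114×10^4 N

P_cr ≈ 41.1 kN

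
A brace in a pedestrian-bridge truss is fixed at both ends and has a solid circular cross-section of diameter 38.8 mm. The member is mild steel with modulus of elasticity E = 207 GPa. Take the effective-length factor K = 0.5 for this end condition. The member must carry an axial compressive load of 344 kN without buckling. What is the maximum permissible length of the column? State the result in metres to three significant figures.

I = πd⁴/64 = π×38.8⁴/64 = 1.112×10^5 mm⁴
I = 1.112×10^-7 m⁴
At the buckling limit P_cr = P = 3.440×10^5 N
From P_cr = π²EI/(K·L)²:  L = (1/K)·√(π²EI/P_cr) = (1/0.5)·√(π²×2.07×10^11×1.112×10^-7/3.440×10^5)
L = 1.63 m

L_max ≈ 1.63 m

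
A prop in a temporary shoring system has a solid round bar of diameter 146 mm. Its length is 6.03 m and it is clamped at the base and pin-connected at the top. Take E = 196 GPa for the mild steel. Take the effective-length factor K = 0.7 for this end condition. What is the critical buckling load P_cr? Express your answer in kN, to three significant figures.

P_cr ≈ 2420 kN

I = πd⁴/64 = π×146⁴/64 = 2.230×10^7 mm⁴
I = 2.230×10^7 mm⁴ = 2.230×10^-5 m⁴
Effective length L_e = K·L = 0.7 × 6.03 = 4.221 m
P_cr = π²EI / L_e² = π² × 196×10⁹ × 2.230×10^-5 / 4.221² = 2.422×10^6 N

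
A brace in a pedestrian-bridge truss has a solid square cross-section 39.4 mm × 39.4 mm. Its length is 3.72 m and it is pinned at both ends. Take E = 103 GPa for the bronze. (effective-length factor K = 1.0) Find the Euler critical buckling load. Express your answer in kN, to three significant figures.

P_cr ≈ 14.8 kN

I = a⁴/12 = 39.4⁴/12 = 2.008×10^5 mm⁴
I = 2.008×10^5 mm⁴ = 2.008×10^-7 m⁴
Effective length L_e = K·L = 1 × 3.72 = 3.720 m
P_cr = π²EI / L_e² = π² × 103×10⁹ × 2.008×10^-7 / 3.720² = 1.475×10^4 N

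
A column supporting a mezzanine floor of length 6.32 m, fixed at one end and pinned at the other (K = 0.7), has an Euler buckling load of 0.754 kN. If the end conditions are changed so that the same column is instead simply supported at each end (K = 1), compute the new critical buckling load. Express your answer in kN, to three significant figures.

P_cr ≈ 0.369 kN

P_cr ∝ 1/K², so P_cr,new = P_cr,old × (K_old/K_new)² = 0.754 × (0.7/1)²
= 0.754 × 0.4900 = 0.369 kN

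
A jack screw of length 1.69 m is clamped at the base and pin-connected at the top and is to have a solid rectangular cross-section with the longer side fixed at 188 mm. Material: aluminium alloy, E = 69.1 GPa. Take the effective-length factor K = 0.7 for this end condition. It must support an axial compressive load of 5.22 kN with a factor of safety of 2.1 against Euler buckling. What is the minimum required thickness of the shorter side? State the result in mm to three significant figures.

Required P_cr = n·P = 2.1 × 5.22 = 10.96 kN
L_e = K·L = 0.7 × 1.69 = 1.183 m
Required I = P_cr·L_e²/(π²E) = 1.096×10^4 × 1.183² / (π² × 6.91×10^10) = 2.249×10^-8 m⁴
I_req = 2.249×10^4 mm⁴
Rectangle, weak axis: I_min = h·b³/12 with h = 188 mm fixed  ⇒  b = (12I/h)^(1/3) = 11.3 mm

b ≈ 11.3 mm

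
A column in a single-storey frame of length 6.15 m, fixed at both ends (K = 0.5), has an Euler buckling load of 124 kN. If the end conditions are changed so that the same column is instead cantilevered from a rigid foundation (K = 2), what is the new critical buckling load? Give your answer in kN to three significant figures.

P_cr ∝ 1/K², so P_cr,new = P_cr,old × (K_old/K_new)² = 124 × (0.5/2)²
= 124 × 0.06250 = 7.75 kN

P_cr ≈ 7.75 kN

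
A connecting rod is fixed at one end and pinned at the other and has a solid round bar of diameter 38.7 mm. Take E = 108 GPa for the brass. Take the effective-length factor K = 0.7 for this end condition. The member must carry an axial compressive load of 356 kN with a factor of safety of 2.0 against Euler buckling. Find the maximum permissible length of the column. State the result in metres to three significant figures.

L_max ≈ 0.580 m

I = πd⁴/64 = π×38.7⁴/64 = 1.101×10^5 mm⁴
I = 1.101×10^-7 m⁴
Required critical load P_cr = n·P = 2.0 × 356 = 712.0 kN = 7.120×10^5 N
From P_cr = π²EI/(K·L)²:  L = (1/K)·√(π²EI/P_cr) = (1/0.7)·√(π²×1.08×10^11×1.101×10^-7/7.120×10^5)
L = 0.580 m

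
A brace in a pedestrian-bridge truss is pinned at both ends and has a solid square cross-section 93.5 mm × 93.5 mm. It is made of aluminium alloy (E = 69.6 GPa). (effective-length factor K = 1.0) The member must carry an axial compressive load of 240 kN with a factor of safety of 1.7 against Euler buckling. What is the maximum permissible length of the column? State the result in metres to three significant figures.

L_max ≈ 3.27 m

I = a⁴/12 = 93.5⁴/12 = 6.369×10^6 mm⁴
I = 6.369×10^-6 m⁴
Required critical load P_cr = n·P = 1.7 × 240 = 408.0 kN = 4.080×10^5 N
From P_cr = π²EI/(K·L)²:  L = (1/K)·√(π²EI/P_cr) = (1/1)·√(π²×6.96×10^10×6.369×10^-6/4.080×10^5)
L = 3.27 m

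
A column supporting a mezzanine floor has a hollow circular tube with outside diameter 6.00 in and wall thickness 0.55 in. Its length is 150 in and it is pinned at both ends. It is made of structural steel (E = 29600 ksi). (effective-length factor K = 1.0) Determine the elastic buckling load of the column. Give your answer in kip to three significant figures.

P_cr ≈ 459 kip

Inner diameter d_i = 6.00 − 2×0.55 = 4.900 in
I = π(d_o⁴ − d_i⁴)/64 = π(6.00⁴ − 4.900⁴)/64 = 35.32 in⁴
Effective length L_e = K·L = 1 × 150 = 150.0 in
P_cr = π²EI / L_e² = π² × 29600×10³ × 35.32 / 150.0² = 4.586×10^5 lb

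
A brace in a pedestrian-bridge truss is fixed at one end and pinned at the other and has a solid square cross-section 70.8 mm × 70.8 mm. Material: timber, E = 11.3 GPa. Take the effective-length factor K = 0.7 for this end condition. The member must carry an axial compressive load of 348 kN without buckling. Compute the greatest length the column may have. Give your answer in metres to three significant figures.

I = a⁴/12 = 70.8⁴/12 = 2.094×10^6 mm⁴
I = 2.094×10^-6 m⁴
At the buckling limit P_cr = P = 3.480×10^5 N
From P_cr = π²EI/(K·L)²:  L = (1/K)·√(π²EI/P_cr) = (1/0.7)·√(π²×1.13×10^10×2.094×10^-6/3.480×10^5)
L = 1.17 m

L_max ≈ 1.17 m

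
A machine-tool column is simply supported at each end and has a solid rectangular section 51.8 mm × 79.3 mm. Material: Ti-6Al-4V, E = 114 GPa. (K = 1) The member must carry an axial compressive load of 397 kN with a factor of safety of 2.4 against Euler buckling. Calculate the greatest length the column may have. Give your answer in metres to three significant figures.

Buckling occurs about the weak axis: I_min = h·b³/12 with b = 51.8 mm (the shorter side).
I_min = 79.3×51.8³/12 = 9.185×10^5 mm⁴
I = 9.185×10^-7 m⁴
Required critical load P_cr = n·P = 2.4 × 397 = 952.8 kN = 9.528×10^5 N
From P_cr = π²EI/(K·L)²:  L = (1/K)·√(π²EI/P_cr) = (1/1)·√(π²×1.14×10^11×9.185×10^-7/9.528×10^5)
L = 1.04 m

L_max ≈ 1.04 m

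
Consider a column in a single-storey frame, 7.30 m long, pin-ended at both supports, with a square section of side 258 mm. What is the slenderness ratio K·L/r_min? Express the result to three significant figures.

λ ≈ 98.0

I = a⁴/12 = 258⁴/12 = 3.692×10^8 mm⁴
A = 6.656×10^4 mm²;  r_min = √(I/A) = √(3.692×10^8/6.656×10^4) = 74.48 mm
L_e = K·L = 1 × 7.30 m = 7.300 m = 7300.0 mm
λ = L_e / r_min = 7300.0 / 74.48 = 98.0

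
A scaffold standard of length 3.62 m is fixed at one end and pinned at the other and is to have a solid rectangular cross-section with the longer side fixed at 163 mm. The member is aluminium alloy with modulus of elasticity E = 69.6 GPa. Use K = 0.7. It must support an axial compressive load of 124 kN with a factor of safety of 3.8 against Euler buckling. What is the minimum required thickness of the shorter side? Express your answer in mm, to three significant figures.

b ≈ 68.7 mm

Required P_cr = n·P = 3.8 × 124 = 471.2 kN
L_e = K·L = 0.7 × 3.62 = 2.534 m
Required I = P_cr·L_e²/(π²E) = 4.712×10^5 × 2.534² / (π² × 6.96×10^10) = 4.405×10^-6 m⁴
I_req = 4.405×10^6 mm⁴
Rectangle, weak axis: I_min = h·b³/12 with h = 163 mm fixed  ⇒  b = (12I/h)^(1/3) = 68.7 mm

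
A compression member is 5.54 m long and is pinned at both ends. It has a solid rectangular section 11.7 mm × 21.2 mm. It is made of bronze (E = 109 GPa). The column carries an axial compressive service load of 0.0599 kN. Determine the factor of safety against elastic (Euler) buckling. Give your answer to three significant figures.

n ≈ 1.66

Buckling occurs about the weak axis: I_min = h·b³/12 with b = 11.7 mm (the shorter side).
I_min = 21.2×11.7³/12 = 2.830×10^3 mm⁴
I = 2.830×10^3 mm⁴ = 2.830×10^-9 m⁴
Effective length L_e = K·L = 1 × 5.54 = 5.540 m
P_cr = π²EI / L_e² = π² × 109×10⁹ × 2.830×10^-9 / 5.540² = 99.18 N
Factor of safety n = P_cr / P = 0.099179 / 0.0599 = 1.66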